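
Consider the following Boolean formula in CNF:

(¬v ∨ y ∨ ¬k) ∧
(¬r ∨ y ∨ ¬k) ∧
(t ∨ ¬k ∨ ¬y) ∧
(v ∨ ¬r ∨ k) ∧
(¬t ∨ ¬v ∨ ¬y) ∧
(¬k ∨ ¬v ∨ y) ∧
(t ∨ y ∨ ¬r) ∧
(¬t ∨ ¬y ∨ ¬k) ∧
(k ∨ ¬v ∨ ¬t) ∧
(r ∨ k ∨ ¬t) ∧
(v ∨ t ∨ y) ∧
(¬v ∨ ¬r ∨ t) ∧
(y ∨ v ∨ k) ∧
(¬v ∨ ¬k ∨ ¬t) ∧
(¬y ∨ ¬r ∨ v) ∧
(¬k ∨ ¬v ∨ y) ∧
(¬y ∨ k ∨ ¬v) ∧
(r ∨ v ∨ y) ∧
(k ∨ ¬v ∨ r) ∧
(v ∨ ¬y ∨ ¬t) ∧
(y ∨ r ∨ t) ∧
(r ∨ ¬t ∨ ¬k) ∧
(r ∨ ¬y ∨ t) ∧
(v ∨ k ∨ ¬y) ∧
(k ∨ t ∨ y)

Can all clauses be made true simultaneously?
No

No, the formula is not satisfiable.

No assignment of truth values to the variables can make all 25 clauses true simultaneously.

The formula is UNSAT (unsatisfiable).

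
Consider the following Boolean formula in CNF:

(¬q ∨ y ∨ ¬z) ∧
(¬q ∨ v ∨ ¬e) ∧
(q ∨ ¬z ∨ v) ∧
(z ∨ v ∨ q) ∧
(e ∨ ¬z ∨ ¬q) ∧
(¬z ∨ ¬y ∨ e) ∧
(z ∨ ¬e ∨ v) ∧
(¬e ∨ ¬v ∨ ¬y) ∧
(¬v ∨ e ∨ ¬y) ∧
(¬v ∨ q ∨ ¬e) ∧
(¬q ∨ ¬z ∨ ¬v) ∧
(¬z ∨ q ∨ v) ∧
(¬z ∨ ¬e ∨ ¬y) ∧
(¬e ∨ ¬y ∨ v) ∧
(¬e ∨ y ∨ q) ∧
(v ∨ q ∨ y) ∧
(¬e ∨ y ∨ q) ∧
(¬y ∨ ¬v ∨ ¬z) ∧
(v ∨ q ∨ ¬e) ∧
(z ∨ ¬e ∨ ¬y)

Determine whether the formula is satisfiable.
Yes

Yes, the formula is satisfiable.

One satisfying assignment is: v=False, y=False, q=True, z=False, e=False

Verification: With this assignment, all 20 clauses evaluate to true.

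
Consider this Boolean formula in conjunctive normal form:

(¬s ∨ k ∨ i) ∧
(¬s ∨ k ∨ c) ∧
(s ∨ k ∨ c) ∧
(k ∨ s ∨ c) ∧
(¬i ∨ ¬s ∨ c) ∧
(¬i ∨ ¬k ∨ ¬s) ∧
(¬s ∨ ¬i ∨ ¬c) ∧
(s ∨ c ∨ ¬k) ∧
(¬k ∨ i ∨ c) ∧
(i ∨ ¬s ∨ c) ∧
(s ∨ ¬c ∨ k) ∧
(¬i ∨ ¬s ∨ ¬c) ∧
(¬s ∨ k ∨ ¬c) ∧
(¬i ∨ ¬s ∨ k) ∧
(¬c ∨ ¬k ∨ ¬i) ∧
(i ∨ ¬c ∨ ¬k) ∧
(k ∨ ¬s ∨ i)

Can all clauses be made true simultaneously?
No

No, the formula is not satisfiable.

No assignment of truth values to the variables can make all 17 clauses true simultaneously.

The formula is UNSAT (unsatisfiable).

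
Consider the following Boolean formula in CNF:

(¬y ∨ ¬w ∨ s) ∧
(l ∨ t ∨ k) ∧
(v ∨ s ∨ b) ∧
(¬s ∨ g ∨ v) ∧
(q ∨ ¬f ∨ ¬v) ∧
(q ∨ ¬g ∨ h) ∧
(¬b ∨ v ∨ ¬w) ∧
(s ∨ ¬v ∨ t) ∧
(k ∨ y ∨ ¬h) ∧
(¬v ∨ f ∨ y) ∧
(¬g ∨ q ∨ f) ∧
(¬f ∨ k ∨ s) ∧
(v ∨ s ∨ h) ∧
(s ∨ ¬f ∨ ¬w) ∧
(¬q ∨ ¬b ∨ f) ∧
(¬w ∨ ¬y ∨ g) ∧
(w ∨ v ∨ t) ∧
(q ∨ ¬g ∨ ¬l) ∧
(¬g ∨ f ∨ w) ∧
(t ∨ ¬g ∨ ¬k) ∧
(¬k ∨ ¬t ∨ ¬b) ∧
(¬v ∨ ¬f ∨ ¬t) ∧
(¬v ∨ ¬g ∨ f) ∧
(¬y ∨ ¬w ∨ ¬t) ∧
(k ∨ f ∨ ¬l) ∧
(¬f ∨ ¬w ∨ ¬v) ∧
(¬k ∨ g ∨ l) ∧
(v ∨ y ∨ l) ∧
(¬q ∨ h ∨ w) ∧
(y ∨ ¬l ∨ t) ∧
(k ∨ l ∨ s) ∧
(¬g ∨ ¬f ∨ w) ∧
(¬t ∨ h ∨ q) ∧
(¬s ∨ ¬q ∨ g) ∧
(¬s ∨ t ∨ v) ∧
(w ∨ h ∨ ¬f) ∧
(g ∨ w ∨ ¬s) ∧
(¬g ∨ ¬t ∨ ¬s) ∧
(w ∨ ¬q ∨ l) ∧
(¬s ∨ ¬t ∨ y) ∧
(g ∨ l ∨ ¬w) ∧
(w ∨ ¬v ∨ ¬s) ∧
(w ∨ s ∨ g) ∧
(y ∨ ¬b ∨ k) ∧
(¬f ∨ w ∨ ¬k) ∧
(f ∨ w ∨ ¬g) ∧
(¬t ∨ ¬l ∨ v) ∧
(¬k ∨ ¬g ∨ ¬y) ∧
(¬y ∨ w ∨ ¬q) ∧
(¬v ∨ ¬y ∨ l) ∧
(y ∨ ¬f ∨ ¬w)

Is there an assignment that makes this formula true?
No

No, the formula is not satisfiable.

No assignment of truth values to the variables can make all 51 clauses true simultaneously.

The formula is UNSAT (unsatisfiable).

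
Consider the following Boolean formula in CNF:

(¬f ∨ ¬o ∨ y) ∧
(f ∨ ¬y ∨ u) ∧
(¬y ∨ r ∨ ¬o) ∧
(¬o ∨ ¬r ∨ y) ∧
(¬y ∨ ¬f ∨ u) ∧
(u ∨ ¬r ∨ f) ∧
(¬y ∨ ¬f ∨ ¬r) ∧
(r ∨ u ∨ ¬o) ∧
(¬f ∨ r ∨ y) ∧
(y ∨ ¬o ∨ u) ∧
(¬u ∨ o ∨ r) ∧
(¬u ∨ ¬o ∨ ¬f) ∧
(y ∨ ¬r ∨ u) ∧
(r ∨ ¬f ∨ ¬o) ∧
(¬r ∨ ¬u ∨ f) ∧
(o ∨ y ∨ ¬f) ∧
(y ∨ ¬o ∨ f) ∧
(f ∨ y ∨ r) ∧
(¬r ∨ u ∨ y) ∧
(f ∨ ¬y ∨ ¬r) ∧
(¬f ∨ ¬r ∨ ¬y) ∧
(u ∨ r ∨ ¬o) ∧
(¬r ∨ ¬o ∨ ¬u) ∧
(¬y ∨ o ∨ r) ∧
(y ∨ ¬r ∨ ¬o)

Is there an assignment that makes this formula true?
No

No, the formula is not satisfiable.

No assignment of truth values to the variables can make all 25 clauses true simultaneously.

The formula is UNSAT (unsatisfiable).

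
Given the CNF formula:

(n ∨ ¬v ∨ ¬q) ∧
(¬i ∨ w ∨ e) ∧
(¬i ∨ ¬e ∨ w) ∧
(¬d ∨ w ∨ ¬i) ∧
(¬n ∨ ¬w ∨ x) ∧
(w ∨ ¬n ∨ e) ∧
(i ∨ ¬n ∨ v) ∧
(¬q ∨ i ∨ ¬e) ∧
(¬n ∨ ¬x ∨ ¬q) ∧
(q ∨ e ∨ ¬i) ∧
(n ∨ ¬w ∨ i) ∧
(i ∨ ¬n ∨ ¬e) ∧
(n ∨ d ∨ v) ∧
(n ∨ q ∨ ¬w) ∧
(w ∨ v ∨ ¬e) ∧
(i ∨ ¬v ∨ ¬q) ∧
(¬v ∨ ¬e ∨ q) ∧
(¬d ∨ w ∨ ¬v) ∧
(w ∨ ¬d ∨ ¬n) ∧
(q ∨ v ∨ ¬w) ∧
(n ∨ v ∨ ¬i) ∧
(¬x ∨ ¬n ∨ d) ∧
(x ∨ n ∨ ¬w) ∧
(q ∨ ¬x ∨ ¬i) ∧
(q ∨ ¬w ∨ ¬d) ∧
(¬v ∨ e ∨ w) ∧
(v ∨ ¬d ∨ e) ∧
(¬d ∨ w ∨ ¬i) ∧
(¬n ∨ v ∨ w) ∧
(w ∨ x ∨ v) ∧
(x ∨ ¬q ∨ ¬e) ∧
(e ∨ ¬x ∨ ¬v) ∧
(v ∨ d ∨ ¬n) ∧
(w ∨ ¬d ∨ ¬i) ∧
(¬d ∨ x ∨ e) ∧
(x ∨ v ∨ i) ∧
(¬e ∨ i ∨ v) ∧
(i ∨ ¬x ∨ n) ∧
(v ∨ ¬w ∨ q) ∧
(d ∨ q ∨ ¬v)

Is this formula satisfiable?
No

No, the formula is not satisfiable.

No assignment of truth values to the variables can make all 40 clauses true simultaneously.

The formula is UNSAT (unsatisfiable).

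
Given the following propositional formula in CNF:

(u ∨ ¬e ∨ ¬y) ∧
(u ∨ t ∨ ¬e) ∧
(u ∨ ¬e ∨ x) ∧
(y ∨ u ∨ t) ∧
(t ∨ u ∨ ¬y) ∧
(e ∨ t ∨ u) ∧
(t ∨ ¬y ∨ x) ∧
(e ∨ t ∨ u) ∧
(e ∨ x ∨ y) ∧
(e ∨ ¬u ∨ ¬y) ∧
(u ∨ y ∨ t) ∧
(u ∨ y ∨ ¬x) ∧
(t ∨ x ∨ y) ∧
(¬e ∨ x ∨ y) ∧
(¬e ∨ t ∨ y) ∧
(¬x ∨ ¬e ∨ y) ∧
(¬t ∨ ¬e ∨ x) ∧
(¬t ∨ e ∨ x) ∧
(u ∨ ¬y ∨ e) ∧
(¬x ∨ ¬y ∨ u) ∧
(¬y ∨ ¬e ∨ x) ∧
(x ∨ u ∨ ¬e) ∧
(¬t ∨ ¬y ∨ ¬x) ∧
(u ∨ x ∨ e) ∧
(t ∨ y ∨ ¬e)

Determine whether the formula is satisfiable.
Yes

Yes, the formula is satisfiable.

One satisfying assignment is: x=True, e=False, u=True, t=False, y=False

Verification: With this assignment, all 25 clauses evaluate to true.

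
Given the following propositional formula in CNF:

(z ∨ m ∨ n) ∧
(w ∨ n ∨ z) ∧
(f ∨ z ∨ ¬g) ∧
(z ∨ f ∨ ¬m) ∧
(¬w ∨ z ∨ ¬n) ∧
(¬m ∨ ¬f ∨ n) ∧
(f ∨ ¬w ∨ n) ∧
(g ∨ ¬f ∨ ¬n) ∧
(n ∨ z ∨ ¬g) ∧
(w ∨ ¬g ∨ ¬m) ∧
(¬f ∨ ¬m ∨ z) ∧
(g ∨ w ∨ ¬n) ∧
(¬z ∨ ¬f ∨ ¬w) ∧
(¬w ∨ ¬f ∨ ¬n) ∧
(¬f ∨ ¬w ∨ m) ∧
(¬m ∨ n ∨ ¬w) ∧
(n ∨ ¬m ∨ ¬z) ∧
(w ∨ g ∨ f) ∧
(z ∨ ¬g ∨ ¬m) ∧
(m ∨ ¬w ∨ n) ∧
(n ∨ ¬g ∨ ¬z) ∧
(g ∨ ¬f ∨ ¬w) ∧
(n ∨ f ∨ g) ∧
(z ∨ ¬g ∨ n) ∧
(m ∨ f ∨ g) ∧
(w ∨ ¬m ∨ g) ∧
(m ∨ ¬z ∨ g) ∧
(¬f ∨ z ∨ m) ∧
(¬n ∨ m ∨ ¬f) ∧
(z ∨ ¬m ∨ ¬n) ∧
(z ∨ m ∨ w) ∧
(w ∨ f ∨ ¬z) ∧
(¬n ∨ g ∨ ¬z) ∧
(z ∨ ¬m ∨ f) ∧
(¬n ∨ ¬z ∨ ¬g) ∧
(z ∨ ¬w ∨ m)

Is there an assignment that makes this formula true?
No

No, the formula is not satisfiable.

No assignment of truth values to the variables can make all 36 clauses true simultaneously.

The formula is UNSAT (unsatisfiable).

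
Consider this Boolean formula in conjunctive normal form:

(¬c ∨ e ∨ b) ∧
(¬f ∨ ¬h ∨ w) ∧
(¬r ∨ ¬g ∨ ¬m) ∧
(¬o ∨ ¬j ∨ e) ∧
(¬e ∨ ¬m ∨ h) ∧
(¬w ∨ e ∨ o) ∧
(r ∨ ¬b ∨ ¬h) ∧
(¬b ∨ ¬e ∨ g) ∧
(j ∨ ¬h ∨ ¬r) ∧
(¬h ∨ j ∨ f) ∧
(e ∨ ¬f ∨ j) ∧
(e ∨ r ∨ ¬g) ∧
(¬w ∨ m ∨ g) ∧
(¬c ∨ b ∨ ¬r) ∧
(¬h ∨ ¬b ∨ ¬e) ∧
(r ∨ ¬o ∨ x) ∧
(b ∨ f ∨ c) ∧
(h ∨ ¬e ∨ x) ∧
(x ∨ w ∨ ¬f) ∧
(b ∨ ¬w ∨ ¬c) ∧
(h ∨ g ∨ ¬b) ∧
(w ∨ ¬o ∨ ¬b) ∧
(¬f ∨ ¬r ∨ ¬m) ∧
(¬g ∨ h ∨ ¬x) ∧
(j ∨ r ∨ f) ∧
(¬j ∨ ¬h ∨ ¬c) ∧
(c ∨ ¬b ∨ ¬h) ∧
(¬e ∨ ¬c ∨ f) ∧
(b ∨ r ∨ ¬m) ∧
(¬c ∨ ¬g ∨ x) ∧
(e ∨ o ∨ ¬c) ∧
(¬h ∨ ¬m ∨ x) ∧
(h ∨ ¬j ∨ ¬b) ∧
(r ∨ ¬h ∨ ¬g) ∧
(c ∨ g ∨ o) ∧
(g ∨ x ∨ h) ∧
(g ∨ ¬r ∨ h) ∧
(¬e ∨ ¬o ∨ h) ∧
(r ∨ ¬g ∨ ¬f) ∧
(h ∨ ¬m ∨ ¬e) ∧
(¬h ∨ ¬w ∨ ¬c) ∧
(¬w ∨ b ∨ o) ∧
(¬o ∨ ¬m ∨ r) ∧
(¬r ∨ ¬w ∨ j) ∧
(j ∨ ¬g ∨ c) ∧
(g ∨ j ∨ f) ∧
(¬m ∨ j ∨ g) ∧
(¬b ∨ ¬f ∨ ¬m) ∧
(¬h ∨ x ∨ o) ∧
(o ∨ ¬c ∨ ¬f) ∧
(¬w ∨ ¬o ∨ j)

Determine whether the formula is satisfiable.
Yes

Yes, the formula is satisfiable.

One satisfying assignment is: h=True, b=False, x=False, o=True, f=True, e=True, c=False, r=True, m=False, j=True, w=True, g=True

Verification: With this assignment, all 51 clauses evaluate to true.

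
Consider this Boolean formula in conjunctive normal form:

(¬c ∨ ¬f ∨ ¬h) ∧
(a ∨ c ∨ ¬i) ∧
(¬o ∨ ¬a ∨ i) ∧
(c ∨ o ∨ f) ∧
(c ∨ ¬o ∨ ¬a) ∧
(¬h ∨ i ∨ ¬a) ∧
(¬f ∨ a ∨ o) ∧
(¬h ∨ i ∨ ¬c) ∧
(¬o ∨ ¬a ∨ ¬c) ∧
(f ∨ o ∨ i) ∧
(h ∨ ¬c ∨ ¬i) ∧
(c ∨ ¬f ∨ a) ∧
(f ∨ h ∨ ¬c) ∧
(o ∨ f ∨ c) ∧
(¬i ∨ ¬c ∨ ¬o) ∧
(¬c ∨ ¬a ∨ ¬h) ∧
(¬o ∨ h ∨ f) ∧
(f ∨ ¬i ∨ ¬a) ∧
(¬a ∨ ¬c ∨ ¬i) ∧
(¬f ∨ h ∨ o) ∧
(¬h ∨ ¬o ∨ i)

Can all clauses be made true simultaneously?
Yes

Yes, the formula is satisfiable.

One satisfying assignment is: a=False, o=True, f=True, i=False, c=True, h=False

Verification: With this assignment, all 21 clauses evaluate to true.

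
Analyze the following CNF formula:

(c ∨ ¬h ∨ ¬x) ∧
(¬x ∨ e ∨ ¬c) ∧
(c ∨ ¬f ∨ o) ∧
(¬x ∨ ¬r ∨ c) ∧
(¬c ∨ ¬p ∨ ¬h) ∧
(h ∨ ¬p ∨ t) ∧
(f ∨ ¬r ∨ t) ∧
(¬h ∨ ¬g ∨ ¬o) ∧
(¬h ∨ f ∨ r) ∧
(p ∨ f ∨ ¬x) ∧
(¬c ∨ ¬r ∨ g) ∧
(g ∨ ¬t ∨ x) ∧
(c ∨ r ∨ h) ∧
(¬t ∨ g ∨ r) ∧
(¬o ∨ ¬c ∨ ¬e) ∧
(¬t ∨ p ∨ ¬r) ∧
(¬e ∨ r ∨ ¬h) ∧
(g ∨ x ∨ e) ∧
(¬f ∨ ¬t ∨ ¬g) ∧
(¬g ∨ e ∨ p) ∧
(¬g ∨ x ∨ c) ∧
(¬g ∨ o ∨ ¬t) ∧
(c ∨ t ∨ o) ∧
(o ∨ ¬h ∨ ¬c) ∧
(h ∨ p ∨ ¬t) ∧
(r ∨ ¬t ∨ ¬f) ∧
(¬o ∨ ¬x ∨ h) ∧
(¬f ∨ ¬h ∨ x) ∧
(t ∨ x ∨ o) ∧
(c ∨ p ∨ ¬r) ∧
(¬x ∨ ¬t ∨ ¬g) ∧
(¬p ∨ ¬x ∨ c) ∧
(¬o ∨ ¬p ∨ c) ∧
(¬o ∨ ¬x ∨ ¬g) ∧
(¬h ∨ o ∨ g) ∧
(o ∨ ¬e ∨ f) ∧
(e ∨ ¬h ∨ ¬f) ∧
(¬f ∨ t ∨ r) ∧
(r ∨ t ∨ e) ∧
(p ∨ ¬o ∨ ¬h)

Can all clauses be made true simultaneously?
Yes

Yes, the formula is satisfiable.

One satisfying assignment is: g=True, o=False, p=False, f=True, h=False, c=True, r=True, e=True, t=False, x=True

Verification: With this assignment, all 40 clauses evaluate to true.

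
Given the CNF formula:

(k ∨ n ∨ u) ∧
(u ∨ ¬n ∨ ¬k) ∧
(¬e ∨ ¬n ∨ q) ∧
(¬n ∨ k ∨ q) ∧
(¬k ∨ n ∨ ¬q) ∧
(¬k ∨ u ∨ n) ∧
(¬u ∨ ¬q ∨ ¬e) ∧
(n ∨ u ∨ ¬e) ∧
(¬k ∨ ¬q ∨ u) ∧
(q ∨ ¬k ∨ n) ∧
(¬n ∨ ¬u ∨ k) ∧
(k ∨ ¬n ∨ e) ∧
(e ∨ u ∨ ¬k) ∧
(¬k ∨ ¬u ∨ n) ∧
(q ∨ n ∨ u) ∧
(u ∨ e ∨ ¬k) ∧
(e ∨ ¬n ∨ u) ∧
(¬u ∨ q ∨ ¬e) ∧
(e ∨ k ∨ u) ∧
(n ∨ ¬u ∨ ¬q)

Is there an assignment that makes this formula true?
Yes

Yes, the formula is satisfiable.

One satisfying assignment is: e=True, u=False, n=True, k=False, q=True

Verification: With this assignment, all 20 clauses evaluate to true.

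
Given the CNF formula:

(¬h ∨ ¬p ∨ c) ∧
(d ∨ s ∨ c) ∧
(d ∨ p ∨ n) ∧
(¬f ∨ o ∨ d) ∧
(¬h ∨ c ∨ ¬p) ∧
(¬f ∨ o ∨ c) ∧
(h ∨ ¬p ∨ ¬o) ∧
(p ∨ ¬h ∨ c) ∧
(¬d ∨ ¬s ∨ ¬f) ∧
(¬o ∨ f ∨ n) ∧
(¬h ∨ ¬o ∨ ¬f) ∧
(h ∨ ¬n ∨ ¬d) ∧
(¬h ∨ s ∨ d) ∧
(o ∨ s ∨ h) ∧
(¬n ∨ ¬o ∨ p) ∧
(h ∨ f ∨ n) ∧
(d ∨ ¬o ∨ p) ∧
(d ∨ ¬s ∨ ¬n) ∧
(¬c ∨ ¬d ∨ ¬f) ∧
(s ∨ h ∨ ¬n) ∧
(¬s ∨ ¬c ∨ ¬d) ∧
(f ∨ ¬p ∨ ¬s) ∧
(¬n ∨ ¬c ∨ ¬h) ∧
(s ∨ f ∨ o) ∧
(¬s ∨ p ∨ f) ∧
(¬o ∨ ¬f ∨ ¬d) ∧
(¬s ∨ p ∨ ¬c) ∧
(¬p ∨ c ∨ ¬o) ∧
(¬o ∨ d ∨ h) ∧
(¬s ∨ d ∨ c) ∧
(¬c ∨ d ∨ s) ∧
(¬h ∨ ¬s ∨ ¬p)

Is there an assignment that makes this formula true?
No

No, the formula is not satisfiable.

No assignment of truth values to the variables can make all 32 clauses true simultaneously.

The formula is UNSAT (unsatisfiable).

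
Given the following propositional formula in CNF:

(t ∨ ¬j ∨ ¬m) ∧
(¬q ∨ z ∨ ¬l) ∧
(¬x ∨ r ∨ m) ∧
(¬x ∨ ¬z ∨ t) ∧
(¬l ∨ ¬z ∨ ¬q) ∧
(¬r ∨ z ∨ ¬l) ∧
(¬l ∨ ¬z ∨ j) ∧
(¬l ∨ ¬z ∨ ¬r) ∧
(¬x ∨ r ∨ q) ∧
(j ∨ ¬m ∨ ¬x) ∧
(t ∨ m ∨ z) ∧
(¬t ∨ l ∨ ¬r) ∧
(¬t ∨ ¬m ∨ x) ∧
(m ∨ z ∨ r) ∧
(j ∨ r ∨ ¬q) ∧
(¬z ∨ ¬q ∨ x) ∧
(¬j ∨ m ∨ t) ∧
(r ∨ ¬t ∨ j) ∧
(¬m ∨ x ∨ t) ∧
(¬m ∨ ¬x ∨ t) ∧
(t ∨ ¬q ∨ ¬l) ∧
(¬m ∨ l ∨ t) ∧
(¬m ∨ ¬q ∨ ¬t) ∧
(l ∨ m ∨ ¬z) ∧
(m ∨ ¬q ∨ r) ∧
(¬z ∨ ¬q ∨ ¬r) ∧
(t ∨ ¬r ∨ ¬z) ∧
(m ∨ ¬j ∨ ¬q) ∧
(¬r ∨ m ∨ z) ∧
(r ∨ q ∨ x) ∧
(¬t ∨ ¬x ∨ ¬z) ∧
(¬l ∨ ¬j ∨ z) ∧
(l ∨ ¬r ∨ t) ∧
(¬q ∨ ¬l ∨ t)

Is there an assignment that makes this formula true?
No

No, the formula is not satisfiable.

No assignment of truth values to the variables can make all 34 clauses true simultaneously.

The formula is UNSAT (unsatisfiable).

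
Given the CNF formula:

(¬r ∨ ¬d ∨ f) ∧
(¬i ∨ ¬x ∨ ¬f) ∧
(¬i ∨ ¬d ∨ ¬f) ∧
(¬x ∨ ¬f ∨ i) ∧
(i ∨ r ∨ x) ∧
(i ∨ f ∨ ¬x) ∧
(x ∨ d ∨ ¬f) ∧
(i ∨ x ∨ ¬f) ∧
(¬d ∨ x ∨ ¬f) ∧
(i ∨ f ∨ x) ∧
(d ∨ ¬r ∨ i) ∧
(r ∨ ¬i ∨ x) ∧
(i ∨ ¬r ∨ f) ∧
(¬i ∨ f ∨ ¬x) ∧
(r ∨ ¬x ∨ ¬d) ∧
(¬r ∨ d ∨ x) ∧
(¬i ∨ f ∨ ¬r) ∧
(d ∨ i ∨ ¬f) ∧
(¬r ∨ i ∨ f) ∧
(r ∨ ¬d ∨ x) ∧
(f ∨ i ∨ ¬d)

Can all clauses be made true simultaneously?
No

No, the formula is not satisfiable.

No assignment of truth values to the variables can make all 21 clauses true simultaneously.

The formula is UNSAT (unsatisfiable).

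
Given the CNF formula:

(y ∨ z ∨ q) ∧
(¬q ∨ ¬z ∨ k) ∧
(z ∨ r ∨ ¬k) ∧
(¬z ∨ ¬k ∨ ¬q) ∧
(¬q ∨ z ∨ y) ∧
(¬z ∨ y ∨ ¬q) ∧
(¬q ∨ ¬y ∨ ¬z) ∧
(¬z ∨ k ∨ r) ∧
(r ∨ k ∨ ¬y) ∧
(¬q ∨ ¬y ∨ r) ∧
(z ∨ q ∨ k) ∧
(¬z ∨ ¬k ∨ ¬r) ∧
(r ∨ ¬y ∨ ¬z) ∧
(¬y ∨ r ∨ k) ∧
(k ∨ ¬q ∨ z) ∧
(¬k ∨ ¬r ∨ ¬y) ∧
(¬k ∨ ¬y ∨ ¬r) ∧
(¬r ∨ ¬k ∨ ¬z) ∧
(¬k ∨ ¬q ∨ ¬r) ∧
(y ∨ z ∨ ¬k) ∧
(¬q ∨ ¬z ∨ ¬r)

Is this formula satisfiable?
Yes

Yes, the formula is satisfiable.

One satisfying assignment is: k=True, r=False, q=False, y=False, z=True

Verification: With this assignment, all 21 clauses evaluate to true.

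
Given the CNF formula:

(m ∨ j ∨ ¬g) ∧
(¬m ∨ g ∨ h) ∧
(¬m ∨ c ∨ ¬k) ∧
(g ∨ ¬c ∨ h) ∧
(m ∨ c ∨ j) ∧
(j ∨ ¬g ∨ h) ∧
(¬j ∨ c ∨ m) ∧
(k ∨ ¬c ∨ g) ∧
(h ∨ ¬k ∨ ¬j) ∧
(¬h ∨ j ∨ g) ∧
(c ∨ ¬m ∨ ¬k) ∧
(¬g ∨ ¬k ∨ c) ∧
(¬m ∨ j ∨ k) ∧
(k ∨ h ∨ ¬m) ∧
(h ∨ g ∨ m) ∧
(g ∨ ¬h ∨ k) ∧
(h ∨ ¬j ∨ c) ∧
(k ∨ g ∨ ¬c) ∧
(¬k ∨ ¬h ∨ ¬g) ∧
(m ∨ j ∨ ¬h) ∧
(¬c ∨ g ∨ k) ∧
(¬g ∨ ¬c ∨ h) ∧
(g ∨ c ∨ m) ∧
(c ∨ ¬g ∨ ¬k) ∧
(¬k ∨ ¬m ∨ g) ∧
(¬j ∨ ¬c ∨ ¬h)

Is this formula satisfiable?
Yes

Yes, the formula is satisfiable.

One satisfying assignment is: j=True, c=False, h=True, g=True, m=True, k=False

Verification: With this assignment, all 26 clauses evaluate to true.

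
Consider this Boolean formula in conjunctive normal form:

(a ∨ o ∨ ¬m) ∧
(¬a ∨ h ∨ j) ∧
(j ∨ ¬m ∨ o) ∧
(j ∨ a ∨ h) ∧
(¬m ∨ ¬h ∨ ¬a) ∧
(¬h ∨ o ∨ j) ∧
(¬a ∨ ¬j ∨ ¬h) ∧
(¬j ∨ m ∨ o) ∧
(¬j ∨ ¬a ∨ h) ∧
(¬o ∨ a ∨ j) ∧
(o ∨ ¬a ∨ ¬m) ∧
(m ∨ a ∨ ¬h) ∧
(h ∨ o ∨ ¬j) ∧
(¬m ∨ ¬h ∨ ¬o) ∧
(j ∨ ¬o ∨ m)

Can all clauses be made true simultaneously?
Yes

Yes, the formula is satisfiable.

One satisfying assignment is: a=False, j=True, o=True, h=False, m=False

Verification: With this assignment, all 15 clauses evaluate to true.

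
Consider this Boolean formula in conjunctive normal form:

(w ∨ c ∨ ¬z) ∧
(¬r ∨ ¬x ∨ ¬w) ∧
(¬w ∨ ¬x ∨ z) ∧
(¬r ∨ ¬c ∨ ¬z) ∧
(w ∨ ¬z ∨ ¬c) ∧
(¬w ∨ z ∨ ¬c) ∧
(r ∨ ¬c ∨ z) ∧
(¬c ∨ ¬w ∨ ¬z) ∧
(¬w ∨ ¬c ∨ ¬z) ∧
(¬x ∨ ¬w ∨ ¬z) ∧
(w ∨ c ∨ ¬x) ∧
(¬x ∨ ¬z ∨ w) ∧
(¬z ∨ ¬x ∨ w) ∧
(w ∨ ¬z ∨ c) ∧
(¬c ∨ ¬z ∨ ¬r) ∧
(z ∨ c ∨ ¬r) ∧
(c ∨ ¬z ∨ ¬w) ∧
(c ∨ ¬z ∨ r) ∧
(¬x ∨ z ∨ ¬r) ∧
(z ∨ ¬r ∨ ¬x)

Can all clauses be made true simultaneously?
Yes

Yes, the formula is satisfiable.

One satisfying assignment is: x=False, c=False, r=False, z=False, w=False

Verification: With this assignment, all 20 clauses evaluate to true.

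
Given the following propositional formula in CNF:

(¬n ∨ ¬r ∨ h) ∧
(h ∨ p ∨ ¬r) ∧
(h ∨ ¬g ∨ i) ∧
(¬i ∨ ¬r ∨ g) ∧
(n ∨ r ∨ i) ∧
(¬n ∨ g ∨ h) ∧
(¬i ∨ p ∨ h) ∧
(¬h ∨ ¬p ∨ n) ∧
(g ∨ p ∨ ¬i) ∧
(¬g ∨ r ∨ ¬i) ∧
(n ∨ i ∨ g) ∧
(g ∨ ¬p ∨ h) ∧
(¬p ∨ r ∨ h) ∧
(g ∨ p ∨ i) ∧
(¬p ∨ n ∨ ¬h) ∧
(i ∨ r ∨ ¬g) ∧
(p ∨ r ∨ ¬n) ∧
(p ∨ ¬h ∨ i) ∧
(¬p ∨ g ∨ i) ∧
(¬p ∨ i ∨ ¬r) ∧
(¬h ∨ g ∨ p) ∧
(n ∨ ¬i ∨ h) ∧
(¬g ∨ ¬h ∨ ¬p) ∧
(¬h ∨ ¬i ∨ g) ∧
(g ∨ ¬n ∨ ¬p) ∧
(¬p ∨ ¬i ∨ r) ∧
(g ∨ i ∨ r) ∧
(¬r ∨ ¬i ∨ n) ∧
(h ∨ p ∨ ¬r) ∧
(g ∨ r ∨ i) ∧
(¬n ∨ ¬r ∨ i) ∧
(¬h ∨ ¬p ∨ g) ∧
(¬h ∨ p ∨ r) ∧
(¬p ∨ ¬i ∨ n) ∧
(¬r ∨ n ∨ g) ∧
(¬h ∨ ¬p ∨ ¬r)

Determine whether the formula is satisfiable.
Yes

Yes, the formula is satisfiable.

One satisfying assignment is: i=True, h=True, r=True, n=True, g=True, p=False

Verification: With this assignment, all 36 clauses evaluate to true.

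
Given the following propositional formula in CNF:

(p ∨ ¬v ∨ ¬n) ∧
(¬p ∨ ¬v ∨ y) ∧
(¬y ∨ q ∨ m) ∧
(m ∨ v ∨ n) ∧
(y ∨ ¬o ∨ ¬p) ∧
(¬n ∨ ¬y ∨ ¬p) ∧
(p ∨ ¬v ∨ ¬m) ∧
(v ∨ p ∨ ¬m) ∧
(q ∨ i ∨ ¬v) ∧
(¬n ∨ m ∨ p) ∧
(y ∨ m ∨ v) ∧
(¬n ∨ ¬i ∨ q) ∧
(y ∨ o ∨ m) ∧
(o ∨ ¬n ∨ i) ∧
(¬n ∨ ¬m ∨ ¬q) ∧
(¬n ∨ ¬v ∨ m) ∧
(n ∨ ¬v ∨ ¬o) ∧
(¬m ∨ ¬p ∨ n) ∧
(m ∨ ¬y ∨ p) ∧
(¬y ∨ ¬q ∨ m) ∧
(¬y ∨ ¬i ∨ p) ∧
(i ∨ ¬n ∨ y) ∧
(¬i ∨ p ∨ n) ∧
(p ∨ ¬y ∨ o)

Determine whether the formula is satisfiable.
No

No, the formula is not satisfiable.

No assignment of truth values to the variables can make all 24 clauses true simultaneously.

The formula is UNSAT (unsatisfiable).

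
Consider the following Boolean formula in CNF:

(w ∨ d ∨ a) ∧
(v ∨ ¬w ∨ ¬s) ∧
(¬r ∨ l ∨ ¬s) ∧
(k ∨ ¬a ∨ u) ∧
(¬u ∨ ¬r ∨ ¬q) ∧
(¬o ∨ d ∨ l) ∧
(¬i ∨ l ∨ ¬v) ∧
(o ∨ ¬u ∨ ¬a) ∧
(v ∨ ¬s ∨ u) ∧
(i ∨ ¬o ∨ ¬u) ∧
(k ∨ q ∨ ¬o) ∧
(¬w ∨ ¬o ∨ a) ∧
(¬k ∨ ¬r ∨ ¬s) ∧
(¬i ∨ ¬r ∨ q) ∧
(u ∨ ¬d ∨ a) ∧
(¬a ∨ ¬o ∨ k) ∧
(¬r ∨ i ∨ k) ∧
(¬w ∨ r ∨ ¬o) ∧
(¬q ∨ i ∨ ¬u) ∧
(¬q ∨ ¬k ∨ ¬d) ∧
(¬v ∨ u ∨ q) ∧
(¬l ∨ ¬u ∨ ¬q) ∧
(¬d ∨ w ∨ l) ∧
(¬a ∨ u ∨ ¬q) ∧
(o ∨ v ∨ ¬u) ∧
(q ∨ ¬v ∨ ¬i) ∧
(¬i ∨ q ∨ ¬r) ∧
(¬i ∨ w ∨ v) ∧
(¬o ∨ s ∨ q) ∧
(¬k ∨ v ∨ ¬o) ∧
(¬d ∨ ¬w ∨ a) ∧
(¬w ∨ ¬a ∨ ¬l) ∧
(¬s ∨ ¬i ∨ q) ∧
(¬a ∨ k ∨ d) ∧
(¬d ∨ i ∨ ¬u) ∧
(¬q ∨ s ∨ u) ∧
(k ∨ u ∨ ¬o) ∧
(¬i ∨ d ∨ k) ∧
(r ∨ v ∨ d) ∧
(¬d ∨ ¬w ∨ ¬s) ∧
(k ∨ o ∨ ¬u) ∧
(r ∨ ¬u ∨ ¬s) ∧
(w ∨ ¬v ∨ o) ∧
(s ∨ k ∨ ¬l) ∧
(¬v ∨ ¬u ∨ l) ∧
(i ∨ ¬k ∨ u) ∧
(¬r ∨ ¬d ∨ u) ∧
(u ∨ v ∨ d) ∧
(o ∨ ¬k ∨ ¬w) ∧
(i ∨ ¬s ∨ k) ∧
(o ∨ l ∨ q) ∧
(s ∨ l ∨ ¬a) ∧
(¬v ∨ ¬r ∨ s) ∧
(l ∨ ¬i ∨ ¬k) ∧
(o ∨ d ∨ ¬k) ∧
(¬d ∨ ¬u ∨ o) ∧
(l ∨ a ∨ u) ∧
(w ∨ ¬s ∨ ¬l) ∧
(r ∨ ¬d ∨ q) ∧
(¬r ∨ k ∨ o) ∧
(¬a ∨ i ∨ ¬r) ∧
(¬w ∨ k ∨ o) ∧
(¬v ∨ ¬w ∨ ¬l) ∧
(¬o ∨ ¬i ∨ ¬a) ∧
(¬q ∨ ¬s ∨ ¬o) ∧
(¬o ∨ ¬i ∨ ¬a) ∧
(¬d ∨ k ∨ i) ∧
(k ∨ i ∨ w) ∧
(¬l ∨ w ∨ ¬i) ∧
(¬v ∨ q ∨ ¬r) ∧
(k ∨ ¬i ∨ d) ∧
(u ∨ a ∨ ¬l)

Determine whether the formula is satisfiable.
No

No, the formula is not satisfiable.

No assignment of truth values to the variables can make all 72 clauses true simultaneously.

The formula is UNSAT (unsatisfiable).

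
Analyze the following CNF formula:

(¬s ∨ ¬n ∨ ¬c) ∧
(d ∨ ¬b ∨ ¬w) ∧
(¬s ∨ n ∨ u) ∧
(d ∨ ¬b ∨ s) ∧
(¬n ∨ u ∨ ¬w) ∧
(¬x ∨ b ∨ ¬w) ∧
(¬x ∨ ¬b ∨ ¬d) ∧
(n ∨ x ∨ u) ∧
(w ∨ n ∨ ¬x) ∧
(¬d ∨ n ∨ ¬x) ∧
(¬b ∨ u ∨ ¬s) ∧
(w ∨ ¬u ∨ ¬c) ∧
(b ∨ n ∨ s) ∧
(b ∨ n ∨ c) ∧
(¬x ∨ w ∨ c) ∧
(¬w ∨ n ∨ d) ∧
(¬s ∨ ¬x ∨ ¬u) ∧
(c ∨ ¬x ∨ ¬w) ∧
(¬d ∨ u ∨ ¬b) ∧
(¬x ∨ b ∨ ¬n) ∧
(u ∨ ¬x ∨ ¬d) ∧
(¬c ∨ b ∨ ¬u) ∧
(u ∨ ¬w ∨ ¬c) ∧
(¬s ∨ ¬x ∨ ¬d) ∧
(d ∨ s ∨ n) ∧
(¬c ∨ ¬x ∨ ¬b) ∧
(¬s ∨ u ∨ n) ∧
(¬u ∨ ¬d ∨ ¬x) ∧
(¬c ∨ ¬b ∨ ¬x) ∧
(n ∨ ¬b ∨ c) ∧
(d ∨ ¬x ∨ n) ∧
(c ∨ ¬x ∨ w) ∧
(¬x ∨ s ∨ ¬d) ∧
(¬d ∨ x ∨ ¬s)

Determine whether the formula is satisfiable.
Yes

Yes, the formula is satisfiable.

One satisfying assignment is: x=False, s=False, d=False, b=False, u=False, w=False, n=True, c=False

Verification: With this assignment, all 34 clauses evaluate to true.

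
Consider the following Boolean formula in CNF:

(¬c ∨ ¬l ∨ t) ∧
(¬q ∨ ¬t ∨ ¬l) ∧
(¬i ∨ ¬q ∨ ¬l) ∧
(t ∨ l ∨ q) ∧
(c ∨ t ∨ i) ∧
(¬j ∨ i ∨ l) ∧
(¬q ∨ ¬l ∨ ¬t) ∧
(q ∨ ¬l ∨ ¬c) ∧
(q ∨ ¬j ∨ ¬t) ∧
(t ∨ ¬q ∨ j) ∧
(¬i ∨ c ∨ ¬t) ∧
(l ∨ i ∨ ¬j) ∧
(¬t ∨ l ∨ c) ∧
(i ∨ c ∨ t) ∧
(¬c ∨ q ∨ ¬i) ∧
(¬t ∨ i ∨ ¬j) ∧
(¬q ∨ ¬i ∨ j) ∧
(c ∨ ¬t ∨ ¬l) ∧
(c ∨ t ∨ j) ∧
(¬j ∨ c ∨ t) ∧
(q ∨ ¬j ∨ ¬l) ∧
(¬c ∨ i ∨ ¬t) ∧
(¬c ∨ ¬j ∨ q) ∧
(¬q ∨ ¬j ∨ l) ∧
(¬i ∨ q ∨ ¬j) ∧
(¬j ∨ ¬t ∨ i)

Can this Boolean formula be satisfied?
No

No, the formula is not satisfiable.

No assignment of truth values to the variables can make all 26 clauses true simultaneously.

The formula is UNSAT (unsatisfiable).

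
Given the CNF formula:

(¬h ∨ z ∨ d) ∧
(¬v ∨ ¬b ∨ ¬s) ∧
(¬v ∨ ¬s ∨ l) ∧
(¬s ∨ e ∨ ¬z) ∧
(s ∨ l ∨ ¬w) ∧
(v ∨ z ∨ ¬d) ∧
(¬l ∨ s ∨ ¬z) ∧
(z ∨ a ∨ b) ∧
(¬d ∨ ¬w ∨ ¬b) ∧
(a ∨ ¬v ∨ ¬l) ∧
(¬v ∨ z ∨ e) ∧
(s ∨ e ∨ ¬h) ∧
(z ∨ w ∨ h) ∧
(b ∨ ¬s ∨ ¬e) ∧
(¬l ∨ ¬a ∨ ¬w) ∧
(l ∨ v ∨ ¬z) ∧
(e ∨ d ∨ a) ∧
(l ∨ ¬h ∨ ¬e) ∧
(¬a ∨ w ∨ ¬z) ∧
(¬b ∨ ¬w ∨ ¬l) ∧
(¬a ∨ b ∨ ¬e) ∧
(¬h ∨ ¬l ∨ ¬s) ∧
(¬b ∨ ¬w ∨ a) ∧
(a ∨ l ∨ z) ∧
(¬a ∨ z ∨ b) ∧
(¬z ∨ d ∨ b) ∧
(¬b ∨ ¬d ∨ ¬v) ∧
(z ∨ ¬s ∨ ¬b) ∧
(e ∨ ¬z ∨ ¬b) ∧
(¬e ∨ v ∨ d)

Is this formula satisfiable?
Yes

Yes, the formula is satisfiable.

One satisfying assignment is: h=False, w=False, l=False, d=True, e=False, b=False, v=True, z=True, a=False, s=False

Verification: With this assignment, all 30 clauses evaluate to true.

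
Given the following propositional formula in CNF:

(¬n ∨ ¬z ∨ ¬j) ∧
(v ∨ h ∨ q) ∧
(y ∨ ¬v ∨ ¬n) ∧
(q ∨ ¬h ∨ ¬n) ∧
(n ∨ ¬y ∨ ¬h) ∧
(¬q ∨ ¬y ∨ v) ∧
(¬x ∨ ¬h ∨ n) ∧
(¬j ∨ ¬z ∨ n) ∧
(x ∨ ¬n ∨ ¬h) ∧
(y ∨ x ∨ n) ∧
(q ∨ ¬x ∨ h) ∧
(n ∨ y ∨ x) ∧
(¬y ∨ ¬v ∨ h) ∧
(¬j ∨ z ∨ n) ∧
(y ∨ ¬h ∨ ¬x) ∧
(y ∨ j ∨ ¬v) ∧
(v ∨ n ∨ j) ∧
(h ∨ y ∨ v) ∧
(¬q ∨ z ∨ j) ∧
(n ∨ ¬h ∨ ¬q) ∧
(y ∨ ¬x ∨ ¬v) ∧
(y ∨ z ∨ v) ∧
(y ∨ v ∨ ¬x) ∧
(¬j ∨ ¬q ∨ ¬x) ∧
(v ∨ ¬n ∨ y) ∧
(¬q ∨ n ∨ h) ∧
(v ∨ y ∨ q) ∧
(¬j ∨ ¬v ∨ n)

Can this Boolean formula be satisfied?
Yes

Yes, the formula is satisfiable.

One satisfying assignment is: q=True, y=True, h=True, z=True, x=True, j=False, n=True, v=True

Verification: With this assignment, all 28 clauses evaluate to true.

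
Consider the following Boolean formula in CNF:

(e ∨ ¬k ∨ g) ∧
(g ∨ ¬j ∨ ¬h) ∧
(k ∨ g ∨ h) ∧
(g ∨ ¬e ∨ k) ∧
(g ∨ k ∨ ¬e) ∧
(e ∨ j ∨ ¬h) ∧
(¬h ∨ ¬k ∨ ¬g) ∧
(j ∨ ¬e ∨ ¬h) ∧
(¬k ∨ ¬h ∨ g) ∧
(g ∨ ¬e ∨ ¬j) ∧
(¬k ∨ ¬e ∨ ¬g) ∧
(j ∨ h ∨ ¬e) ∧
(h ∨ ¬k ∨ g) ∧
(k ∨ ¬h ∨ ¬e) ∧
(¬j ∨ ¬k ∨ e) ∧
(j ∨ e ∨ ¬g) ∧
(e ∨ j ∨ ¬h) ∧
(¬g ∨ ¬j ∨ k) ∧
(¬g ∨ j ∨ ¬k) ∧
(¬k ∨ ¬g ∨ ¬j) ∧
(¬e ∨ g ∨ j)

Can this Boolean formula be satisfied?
No

No, the formula is not satisfiable.

No assignment of truth values to the variables can make all 21 clauses true simultaneously.

The formula is UNSAT (unsatisfiable).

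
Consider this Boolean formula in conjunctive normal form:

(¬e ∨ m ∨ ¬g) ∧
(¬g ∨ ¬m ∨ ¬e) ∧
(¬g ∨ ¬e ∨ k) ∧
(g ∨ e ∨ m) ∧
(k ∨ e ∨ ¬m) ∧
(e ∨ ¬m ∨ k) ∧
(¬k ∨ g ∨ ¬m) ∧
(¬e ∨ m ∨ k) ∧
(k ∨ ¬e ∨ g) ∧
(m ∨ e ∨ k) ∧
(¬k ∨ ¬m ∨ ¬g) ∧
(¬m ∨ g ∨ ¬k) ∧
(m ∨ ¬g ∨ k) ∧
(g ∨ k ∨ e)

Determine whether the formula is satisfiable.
Yes

Yes, the formula is satisfiable.

One satisfying assignment is: g=False, k=True, m=False, e=True

Verification: With this assignment, all 14 clauses evaluate to true.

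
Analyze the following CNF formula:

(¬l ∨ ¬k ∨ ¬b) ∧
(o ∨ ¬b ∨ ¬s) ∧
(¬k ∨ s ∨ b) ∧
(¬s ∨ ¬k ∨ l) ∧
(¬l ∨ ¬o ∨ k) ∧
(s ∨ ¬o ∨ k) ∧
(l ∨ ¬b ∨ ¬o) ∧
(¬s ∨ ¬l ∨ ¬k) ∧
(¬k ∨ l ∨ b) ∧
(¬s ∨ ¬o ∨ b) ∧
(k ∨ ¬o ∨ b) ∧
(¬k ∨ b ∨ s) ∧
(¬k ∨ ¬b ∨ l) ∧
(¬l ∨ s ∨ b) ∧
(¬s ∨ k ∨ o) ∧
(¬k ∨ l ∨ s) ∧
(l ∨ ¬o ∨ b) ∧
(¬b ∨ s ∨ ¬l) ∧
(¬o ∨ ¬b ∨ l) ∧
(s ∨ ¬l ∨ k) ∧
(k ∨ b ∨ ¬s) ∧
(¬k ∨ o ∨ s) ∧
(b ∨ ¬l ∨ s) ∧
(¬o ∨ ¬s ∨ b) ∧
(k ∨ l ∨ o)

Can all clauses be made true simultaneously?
No

No, the formula is not satisfiable.

No assignment of truth values to the variables can make all 25 clauses true simultaneously.

The formula is UNSAT (unsatisfiable).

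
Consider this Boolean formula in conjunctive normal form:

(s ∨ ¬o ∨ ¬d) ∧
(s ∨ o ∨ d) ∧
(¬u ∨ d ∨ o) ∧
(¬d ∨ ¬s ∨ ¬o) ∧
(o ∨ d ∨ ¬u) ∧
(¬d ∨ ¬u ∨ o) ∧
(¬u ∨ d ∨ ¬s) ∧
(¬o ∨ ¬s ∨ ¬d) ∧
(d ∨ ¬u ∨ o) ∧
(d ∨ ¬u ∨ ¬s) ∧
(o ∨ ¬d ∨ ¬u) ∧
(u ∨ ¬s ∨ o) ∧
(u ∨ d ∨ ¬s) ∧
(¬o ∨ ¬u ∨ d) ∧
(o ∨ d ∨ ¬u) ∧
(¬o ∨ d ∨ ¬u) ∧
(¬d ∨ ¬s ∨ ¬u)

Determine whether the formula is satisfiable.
Yes

Yes, the formula is satisfiable.

One satisfying assignment is: u=False, o=False, s=False, d=True

Verification: With this assignment, all 17 clauses evaluate to true.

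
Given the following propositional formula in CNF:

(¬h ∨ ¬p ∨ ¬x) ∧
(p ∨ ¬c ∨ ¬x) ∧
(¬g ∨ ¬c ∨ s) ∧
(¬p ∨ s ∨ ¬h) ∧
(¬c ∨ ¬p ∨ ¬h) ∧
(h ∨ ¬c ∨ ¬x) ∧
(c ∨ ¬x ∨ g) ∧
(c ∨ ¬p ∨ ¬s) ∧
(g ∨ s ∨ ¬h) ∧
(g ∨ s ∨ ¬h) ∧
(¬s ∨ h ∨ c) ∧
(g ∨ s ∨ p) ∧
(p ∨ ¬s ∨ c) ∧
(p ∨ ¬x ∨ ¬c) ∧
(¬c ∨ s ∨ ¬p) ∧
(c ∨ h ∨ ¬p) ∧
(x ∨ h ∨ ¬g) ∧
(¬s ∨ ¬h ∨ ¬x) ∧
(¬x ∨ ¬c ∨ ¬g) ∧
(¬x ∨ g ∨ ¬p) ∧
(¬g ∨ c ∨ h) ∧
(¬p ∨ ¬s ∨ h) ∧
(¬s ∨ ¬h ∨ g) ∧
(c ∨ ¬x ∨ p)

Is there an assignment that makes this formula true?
Yes

Yes, the formula is satisfiable.

One satisfying assignment is: x=False, s=True, p=False, g=False, h=False, c=True

Verification: With this assignment, all 24 clauses evaluate to true.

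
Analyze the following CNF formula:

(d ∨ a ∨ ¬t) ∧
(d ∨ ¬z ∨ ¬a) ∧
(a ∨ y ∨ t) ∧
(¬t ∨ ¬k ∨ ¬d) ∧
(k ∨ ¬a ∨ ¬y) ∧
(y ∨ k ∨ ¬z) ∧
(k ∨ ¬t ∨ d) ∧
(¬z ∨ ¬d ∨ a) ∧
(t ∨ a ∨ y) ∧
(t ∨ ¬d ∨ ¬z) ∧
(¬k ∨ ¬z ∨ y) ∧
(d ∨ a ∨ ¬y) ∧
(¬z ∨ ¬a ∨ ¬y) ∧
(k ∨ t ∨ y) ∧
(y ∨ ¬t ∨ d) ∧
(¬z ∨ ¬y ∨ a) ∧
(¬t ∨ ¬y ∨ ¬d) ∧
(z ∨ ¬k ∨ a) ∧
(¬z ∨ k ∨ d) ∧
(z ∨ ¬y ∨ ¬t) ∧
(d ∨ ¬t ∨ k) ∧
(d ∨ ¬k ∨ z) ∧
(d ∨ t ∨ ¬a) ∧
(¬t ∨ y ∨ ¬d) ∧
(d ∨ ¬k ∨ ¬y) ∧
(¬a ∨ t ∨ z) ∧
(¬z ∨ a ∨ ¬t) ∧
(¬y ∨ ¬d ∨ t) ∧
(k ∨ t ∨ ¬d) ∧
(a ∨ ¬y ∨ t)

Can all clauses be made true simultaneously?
No

No, the formula is not satisfiable.

No assignment of truth values to the variables can make all 30 clauses true simultaneously.

The formula is UNSAT (unsatisfiable).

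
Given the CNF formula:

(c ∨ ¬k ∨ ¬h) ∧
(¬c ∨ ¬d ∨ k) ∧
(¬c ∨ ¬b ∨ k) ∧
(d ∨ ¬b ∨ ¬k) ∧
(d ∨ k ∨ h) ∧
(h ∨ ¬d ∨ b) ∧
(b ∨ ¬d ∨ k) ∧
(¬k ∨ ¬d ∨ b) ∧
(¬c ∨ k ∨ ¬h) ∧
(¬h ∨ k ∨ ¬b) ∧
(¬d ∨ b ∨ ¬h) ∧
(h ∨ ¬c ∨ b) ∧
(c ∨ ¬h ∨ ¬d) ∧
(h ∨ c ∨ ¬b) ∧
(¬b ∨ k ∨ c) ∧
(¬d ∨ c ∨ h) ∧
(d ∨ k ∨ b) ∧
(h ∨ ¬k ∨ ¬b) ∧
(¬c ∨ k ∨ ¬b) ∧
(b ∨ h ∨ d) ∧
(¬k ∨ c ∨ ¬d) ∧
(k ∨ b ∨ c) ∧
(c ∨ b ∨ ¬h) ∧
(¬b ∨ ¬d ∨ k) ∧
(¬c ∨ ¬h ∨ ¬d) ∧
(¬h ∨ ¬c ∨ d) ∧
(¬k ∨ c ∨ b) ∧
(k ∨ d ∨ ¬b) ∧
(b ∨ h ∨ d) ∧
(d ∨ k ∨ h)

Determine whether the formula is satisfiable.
No

No, the formula is not satisfiable.

No assignment of truth values to the variables can make all 30 clauses true simultaneously.

The formula is UNSAT (unsatisfiable).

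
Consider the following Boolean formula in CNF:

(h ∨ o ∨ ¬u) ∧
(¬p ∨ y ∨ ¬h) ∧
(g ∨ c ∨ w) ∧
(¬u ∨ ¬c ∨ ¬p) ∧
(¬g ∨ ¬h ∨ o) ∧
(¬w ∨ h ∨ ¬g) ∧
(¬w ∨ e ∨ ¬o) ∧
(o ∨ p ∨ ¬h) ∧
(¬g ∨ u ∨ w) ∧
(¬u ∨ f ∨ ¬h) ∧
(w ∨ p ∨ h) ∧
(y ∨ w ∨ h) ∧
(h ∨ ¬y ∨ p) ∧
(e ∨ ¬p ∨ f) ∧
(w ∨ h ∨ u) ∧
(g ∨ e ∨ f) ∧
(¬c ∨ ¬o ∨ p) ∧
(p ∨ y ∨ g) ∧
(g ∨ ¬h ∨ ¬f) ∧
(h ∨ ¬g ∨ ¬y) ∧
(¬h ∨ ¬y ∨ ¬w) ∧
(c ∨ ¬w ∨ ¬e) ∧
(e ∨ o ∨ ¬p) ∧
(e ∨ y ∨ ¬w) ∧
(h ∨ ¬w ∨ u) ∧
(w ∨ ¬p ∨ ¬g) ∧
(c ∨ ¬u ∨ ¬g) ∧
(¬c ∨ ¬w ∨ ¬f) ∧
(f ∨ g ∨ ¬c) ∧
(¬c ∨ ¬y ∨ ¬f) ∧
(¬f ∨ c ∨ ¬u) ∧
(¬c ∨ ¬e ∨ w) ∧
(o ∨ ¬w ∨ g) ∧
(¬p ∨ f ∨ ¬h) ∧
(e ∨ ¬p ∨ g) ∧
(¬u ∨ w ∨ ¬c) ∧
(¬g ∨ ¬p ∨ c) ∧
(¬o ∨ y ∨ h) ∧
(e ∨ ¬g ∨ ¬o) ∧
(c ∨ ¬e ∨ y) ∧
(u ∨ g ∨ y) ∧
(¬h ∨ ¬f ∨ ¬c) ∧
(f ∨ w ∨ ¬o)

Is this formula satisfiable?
No

No, the formula is not satisfiable.

No assignment of truth values to the variables can make all 43 clauses true simultaneously.

The formula is UNSAT (unsatisfiable).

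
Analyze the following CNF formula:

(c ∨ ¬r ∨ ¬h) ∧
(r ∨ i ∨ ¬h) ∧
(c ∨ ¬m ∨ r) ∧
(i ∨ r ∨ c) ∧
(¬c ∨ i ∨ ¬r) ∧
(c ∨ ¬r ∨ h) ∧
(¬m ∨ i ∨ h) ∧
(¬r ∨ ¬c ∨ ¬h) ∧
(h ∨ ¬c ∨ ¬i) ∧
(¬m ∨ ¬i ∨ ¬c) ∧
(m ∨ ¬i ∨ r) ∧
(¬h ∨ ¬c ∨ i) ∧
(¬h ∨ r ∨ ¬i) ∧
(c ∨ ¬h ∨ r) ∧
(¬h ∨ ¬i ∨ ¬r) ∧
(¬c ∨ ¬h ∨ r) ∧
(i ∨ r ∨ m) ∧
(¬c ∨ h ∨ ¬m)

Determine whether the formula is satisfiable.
No

No, the formula is not satisfiable.

No assignment of truth values to the variables can make all 18 clauses true simultaneously.

The formula is UNSAT (unsatisfiable).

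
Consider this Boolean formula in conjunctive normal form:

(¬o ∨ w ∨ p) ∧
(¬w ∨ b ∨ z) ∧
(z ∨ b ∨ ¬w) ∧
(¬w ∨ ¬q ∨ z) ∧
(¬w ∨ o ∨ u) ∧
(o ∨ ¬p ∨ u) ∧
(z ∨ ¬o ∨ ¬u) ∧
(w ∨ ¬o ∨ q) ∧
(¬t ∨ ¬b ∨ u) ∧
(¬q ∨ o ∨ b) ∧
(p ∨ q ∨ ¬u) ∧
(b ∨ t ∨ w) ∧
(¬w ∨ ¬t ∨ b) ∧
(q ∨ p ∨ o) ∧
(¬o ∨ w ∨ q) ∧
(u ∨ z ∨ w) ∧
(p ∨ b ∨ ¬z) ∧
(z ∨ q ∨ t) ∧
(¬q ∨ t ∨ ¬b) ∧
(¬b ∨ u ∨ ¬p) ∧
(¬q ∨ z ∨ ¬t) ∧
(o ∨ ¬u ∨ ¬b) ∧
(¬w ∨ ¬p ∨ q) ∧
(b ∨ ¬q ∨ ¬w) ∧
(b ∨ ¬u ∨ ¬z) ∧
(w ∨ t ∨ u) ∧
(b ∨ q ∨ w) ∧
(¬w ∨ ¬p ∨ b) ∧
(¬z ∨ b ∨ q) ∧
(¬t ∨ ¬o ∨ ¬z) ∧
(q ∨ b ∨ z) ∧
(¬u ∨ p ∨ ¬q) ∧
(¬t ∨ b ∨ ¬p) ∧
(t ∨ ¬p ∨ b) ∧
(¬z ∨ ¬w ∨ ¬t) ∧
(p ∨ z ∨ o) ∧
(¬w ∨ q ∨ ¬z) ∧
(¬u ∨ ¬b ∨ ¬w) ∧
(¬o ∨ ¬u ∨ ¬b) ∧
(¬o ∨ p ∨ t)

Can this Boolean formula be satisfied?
No

No, the formula is not satisfiable.

No assignment of truth values to the variables can make all 40 clauses true simultaneously.

The formula is UNSAT (unsatisfiable).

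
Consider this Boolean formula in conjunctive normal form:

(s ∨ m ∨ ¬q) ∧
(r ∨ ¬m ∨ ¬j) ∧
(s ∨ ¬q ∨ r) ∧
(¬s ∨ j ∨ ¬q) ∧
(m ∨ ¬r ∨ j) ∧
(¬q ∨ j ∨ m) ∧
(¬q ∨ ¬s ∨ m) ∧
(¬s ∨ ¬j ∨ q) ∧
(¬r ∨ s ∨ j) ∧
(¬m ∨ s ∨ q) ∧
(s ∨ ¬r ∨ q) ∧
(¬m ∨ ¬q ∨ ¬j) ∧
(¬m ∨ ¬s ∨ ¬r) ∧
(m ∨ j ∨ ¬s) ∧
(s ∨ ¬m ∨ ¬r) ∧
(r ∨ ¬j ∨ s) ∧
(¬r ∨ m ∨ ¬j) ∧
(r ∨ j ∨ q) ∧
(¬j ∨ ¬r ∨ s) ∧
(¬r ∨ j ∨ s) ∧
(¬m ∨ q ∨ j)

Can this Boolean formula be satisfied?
No

No, the formula is not satisfiable.

No assignment of truth values to the variables can make all 21 clauses true simultaneously.

The formula is UNSAT (unsatisfiable).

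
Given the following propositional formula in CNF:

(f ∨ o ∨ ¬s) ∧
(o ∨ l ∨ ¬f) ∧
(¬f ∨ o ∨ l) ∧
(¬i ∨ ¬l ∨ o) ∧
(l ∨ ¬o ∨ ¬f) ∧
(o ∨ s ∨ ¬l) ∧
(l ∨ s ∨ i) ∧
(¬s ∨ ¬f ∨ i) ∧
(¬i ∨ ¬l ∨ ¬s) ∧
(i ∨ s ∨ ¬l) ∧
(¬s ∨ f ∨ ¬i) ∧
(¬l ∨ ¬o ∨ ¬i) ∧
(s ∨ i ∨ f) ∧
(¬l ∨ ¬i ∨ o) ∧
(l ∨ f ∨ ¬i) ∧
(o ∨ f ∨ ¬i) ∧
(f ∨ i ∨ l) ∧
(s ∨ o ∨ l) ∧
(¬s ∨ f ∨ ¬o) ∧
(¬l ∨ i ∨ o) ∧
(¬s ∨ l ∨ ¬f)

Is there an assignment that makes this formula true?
No

No, the formula is not satisfiable.

No assignment of truth values to the variables can make all 21 clauses true simultaneously.

The formula is UNSAT (unsatisfiable).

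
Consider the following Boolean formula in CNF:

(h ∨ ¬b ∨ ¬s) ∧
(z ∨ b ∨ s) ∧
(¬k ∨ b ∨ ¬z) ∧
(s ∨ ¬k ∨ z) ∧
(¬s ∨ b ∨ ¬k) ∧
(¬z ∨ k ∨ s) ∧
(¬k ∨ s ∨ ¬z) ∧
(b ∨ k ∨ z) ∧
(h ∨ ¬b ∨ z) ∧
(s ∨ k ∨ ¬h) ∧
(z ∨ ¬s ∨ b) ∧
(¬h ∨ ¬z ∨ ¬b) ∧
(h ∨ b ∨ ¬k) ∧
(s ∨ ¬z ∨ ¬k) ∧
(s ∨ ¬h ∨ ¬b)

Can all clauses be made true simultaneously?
Yes

Yes, the formula is satisfiable.

One satisfying assignment is: h=True, k=True, z=False, s=True, b=True

Verification: With this assignment, all 15 clauses evaluate to true.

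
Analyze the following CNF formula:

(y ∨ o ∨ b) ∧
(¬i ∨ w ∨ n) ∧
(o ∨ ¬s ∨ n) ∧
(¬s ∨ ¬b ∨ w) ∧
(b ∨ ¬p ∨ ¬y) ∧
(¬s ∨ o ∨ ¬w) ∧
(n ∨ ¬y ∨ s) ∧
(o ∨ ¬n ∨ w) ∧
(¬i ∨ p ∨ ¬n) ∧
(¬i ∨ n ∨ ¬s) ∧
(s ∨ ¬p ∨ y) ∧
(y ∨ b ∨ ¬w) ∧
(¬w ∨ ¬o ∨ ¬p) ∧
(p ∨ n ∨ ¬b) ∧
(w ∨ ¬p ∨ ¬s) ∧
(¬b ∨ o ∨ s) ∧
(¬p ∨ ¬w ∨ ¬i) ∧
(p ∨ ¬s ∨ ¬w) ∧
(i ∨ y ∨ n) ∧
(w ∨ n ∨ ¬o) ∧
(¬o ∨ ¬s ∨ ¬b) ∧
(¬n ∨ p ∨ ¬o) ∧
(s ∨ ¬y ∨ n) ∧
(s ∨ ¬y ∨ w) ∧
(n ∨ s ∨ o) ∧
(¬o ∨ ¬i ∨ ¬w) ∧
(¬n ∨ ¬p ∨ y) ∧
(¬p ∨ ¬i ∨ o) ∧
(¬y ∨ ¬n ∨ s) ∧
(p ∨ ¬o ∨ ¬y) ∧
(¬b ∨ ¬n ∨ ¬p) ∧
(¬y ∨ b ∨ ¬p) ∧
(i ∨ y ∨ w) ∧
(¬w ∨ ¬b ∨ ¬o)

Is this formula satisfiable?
No

No, the formula is not satisfiable.

No assignment of truth values to the variables can make all 34 clauses true simultaneously.

The formula is UNSAT (unsatisfiable).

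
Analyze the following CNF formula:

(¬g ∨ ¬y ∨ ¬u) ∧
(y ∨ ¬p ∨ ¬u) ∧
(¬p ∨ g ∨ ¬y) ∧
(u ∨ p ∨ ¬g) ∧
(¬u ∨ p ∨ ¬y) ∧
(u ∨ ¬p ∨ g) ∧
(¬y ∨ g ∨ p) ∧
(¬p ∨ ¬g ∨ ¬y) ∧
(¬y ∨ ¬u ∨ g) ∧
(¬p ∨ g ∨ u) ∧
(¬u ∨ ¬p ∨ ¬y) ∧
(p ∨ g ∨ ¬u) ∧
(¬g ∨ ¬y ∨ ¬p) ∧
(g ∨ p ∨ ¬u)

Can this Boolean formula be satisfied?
Yes

Yes, the formula is satisfiable.

One satisfying assignment is: u=False, y=False, g=False, p=False

Verification: With this assignment, all 14 clauses evaluate to true.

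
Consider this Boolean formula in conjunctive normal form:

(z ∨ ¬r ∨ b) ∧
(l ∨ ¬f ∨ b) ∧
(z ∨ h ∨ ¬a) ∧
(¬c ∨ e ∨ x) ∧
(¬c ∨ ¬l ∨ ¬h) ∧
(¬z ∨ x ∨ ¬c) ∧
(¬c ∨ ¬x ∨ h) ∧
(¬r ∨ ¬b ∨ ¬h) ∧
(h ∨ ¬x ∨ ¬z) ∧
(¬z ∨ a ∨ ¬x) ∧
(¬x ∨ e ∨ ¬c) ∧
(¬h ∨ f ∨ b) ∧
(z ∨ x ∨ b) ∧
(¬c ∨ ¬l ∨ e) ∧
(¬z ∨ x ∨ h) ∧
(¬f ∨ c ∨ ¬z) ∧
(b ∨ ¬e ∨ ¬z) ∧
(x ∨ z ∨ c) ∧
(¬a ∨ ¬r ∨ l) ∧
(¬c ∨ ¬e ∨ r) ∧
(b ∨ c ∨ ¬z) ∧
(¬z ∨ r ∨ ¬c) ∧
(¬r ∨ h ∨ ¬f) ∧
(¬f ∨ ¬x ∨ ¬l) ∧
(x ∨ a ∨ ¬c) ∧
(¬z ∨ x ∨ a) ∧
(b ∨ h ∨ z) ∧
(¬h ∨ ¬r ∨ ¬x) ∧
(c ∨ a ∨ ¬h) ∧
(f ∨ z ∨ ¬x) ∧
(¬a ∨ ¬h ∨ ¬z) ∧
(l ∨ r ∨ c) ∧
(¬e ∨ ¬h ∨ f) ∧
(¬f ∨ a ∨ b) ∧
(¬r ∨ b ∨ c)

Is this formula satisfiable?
No

No, the formula is not satisfiable.

No assignment of truth values to the variables can make all 35 clauses true simultaneously.

The formula is UNSAT (unsatisfiable).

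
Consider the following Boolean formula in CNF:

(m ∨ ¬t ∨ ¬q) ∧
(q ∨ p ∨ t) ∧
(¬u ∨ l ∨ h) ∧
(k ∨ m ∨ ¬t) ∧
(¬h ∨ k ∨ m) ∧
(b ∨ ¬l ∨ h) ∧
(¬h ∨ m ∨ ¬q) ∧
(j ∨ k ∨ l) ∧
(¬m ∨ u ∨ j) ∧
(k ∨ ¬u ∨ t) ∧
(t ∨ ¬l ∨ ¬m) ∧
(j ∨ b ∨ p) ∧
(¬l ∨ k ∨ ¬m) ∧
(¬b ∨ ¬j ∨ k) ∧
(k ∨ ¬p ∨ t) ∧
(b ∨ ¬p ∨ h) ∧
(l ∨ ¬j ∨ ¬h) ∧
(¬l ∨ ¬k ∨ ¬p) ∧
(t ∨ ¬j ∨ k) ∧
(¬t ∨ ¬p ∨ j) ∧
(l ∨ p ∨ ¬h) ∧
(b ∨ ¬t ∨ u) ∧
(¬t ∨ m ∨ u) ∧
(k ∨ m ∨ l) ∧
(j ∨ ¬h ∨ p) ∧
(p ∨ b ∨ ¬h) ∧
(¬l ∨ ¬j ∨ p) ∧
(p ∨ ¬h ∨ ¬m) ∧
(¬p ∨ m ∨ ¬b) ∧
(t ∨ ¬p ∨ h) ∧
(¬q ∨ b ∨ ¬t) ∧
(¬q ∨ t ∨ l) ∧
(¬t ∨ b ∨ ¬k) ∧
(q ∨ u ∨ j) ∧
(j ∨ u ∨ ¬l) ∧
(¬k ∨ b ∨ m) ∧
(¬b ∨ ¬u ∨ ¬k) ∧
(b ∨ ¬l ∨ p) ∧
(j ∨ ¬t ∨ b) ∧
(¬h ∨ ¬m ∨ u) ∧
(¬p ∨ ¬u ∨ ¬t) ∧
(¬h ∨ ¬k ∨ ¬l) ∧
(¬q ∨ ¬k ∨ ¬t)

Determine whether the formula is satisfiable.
Yes

Yes, the formula is satisfiable.

One satisfying assignment is: b=True, k=True, h=False, l=False, t=True, j=True, m=True, u=False, q=False, p=True

Verification: With this assignment, all 43 clauses evaluate to true.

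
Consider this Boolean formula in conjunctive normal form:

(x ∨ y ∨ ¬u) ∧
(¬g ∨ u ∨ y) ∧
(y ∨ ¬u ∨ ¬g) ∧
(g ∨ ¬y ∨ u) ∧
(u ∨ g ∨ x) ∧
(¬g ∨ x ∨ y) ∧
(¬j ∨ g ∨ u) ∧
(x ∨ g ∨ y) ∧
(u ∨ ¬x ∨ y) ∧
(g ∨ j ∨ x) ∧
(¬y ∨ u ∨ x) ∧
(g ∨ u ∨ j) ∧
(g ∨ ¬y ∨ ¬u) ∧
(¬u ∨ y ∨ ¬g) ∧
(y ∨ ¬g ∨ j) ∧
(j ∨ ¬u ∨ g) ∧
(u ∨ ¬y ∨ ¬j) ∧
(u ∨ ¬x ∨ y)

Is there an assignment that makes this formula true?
Yes

Yes, the formula is satisfiable.

One satisfying assignment is: y=True, g=True, j=False, u=False, x=True

Verification: With this assignment, all 18 clauses evaluate to true.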